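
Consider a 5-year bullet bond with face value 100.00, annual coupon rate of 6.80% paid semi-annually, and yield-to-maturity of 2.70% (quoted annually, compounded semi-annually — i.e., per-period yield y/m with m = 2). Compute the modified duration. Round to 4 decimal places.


Answer: Modified duration = 4.3296

Derivation:
Coupon per period c = face * coupon_rate / m = 3.400000
Periods per year m = 2; per-period yield y/m = 0.013500
Number of cashflows N = 10
Cashflows (t years, CF_t, discount factor 1/(1+y/m)^(m*t), PV):
  t = 0.5000: CF_t = 3.400000, DF = 0.986680, PV = 3.354711
  t = 1.0000: CF_t = 3.400000, DF = 0.973537, PV = 3.310026
  t = 1.5000: CF_t = 3.400000, DF = 0.960569, PV = 3.265936
  t = 2.0000: CF_t = 3.400000, DF = 0.947774, PV = 3.222433
  t = 2.5000: CF_t = 3.400000, DF = 0.935150, PV = 3.179510
  t = 3.0000: CF_t = 3.400000, DF = 0.922694, PV = 3.137158
  t = 3.5000: CF_t = 3.400000, DF = 0.910403, PV = 3.095371
  t = 4.0000: CF_t = 3.400000, DF = 0.898276, PV = 3.054140
  t = 4.5000: CF_t = 3.400000, DF = 0.886311, PV = 3.013458
  t = 5.0000: CF_t = 103.400000, DF = 0.874505, PV = 90.423853
Price P = sum_t PV_t = 119.056595
First compute Macaulay numerator sum_t t * PV_t:
  t * PV_t at t = 0.5000: 1.677356
  t * PV_t at t = 1.0000: 3.310026
  t * PV_t at t = 1.5000: 4.898904
  t * PV_t at t = 2.0000: 6.444866
  t * PV_t at t = 2.5000: 7.948774
  t * PV_t at t = 3.0000: 9.411474
  t * PV_t at t = 3.5000: 10.833797
  t * PV_t at t = 4.0000: 12.216559
  t * PV_t at t = 4.5000: 13.560561
  t * PV_t at t = 5.0000: 452.119265
Macaulay duration D = 522.421581 / 119.056595 = 4.388010
Modified duration = D / (1 + y/m) = 4.388010 / (1 + 0.013500) = 4.329561


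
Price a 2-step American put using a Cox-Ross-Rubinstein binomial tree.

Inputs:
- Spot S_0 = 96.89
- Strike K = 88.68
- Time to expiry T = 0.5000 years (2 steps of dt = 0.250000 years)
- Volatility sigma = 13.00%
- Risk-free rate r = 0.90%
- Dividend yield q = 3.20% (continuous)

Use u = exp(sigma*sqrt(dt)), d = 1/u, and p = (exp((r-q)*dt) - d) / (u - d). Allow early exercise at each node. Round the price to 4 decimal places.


Answer: Price = V(0,0) = 1.1256

Derivation:
dt = T/N = 0.250000
u = exp(sigma*sqrt(dt)) = 1.067159; d = 1/u = 0.937067
p = (exp((r-q)*dt) - d) / (u - d) = 0.439683
Discount per step: exp(-r*dt) = 0.997753
Stock lattice S(k, i) with i counting down-moves:
  k=0: S(0,0) = 96.8900
  k=1: S(1,0) = 103.3970; S(1,1) = 90.7925
  k=2: S(2,0) = 110.3411; S(2,1) = 96.8900; S(2,2) = 85.0787
Terminal payoffs V(N, i) = max(K - S_T, 0):
  V(2,0) = 0.000000; V(2,1) = 0.000000; V(2,2) = 3.601334
Backward induction: V(k, i) = exp(-r*dt) * [p * V(k+1, i) + (1-p) * V(k+1, i+1)]; then take max(V_cont, immediate exercise) for American.
  V(1,0) = exp(-r*dt) * [p*0.000000 + (1-p)*0.000000] = 0.000000; exercise = 0.000000; V(1,0) = max -> 0.000000
  V(1,1) = exp(-r*dt) * [p*0.000000 + (1-p)*3.601334] = 2.013354; exercise = 0.000000; V(1,1) = max -> 2.013354
  V(0,0) = exp(-r*dt) * [p*0.000000 + (1-p)*2.013354] = 1.125581; exercise = 0.000000; V(0,0) = max -> 1.125581


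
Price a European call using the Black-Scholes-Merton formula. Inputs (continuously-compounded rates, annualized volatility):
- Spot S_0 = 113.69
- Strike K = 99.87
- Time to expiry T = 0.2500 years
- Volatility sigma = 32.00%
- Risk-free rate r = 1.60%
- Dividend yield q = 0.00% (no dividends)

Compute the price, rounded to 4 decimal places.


d1 = (ln(S/K) + (r - q + 0.5*sigma^2) * T) / (sigma * sqrt(T)) = 0.91503816
d2 = d1 - sigma * sqrt(T) = 0.75503816
exp(-rT) = 0.99600799; exp(-qT) = 1.00000000
C = S_0 * exp(-qT) * N(d1) - K * exp(-rT) * N(d2)
N(d1) = 0.81991420; N(d2) = 0.77488696
C = 113.6900 * 1.00000000 * 0.81991420 - 99.8700 * 0.99600799 * 0.77488696 = 16.1370

Answer: Price = 16.1370


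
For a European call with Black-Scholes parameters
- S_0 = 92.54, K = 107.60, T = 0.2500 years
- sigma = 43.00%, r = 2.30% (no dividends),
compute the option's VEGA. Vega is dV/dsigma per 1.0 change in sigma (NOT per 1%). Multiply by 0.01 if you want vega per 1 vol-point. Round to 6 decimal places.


Answer: Vega = 15.717562

Derivation:
d1 = -0.5670565779; d2 = -0.7820565779
phi(d1) = 0.3396922853; exp(-qT) = 1.0000000000; exp(-rT) = 0.9942664996
Vega = S * exp(-qT) * phi(d1) * sqrt(T) = 92.5400 * 1.0000000000 * 0.3396922853 * 0.5000000000 = 15.717562


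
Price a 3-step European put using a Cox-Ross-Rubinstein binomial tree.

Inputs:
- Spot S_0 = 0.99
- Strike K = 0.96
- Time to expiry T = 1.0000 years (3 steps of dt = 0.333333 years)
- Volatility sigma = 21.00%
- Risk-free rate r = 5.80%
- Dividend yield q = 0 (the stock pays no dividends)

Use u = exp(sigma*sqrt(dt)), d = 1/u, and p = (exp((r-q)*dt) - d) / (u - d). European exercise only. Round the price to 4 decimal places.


Answer: Price = V(0,0) = 0.0496

Derivation:
dt = T/N = 0.333333
u = exp(sigma*sqrt(dt)) = 1.128900; d = 1/u = 0.885818
p = (exp((r-q)*dt) - d) / (u - d) = 0.550034
Discount per step: exp(-r*dt) = 0.980852
Stock lattice S(k, i) with i counting down-moves:
  k=0: S(0,0) = 0.9900
  k=1: S(1,0) = 1.1176; S(1,1) = 0.8770
  k=2: S(2,0) = 1.2617; S(2,1) = 0.9900; S(2,2) = 0.7768
  k=3: S(3,0) = 1.4243; S(3,1) = 1.1176; S(3,2) = 0.8770; S(3,3) = 0.6881
Terminal payoffs V(N, i) = max(K - S_T, 0):
  V(3,0) = 0.000000; V(3,1) = 0.000000; V(3,2) = 0.083040; V(3,3) = 0.271872
Backward induction: V(k, i) = exp(-r*dt) * [p * V(k+1, i) + (1-p) * V(k+1, i+1)].
  V(2,0) = exp(-r*dt) * [p*0.000000 + (1-p)*0.000000] = 0.000000
  V(2,1) = exp(-r*dt) * [p*0.000000 + (1-p)*0.083040] = 0.036650
  V(2,2) = exp(-r*dt) * [p*0.083040 + (1-p)*0.271872] = 0.164791
  V(1,0) = exp(-r*dt) * [p*0.000000 + (1-p)*0.036650] = 0.016175
  V(1,1) = exp(-r*dt) * [p*0.036650 + (1-p)*0.164791] = 0.092503
  V(0,0) = exp(-r*dt) * [p*0.016175 + (1-p)*0.092503] = 0.049553


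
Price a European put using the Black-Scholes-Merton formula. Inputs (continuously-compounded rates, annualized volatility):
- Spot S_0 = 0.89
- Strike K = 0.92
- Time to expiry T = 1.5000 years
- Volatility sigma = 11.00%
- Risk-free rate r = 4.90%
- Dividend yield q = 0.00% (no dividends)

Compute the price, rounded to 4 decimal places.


Answer: Price = 0.0313

Derivation:
d1 = (ln(S/K) + (r - q + 0.5*sigma^2) * T) / (sigma * sqrt(T)) = 0.36685037
d2 = d1 - sigma * sqrt(T) = 0.23212844
exp(-rT) = 0.92913615; exp(-qT) = 1.00000000
P = K * exp(-rT) * N(-d2) - S_0 * exp(-qT) * N(-d1)
N(-d1) = 0.35686531; N(-d2) = 0.40821913
P = 0.9200 * 0.92913615 * 0.40821913 - 0.8900 * 1.00000000 * 0.35686531 = 0.0313


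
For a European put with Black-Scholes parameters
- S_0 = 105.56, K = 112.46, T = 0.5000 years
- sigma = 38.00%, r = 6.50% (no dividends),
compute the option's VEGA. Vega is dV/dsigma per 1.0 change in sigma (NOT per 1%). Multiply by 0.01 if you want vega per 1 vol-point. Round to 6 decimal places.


d1 = 0.0196572290; d2 = -0.2490433479
phi(d1) = 0.3988652109; exp(-qT) = 1.0000000000; exp(-rT) = 0.9680224498
Vega = S * exp(-qT) * phi(d1) * sqrt(T) = 105.5600 * 1.0000000000 * 0.3988652109 * 0.7071067812 = 29.772174

Answer: Vega = 29.772174


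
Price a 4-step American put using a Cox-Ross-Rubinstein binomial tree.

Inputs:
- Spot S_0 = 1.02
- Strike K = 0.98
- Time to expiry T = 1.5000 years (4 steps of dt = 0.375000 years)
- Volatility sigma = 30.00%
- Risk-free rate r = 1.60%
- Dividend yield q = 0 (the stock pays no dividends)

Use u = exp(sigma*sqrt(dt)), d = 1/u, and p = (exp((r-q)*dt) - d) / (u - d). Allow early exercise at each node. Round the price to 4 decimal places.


Answer: Price = V(0,0) = 0.1132

Derivation:
dt = T/N = 0.375000
u = exp(sigma*sqrt(dt)) = 1.201669; d = 1/u = 0.832176
p = (exp((r-q)*dt) - d) / (u - d) = 0.470488
Discount per step: exp(-r*dt) = 0.994018
Stock lattice S(k, i) with i counting down-moves:
  k=0: S(0,0) = 1.0200
  k=1: S(1,0) = 1.2257; S(1,1) = 0.8488
  k=2: S(2,0) = 1.4729; S(2,1) = 1.0200; S(2,2) = 0.7064
  k=3: S(3,0) = 1.7699; S(3,1) = 1.2257; S(3,2) = 0.8488; S(3,3) = 0.5878
  k=4: S(4,0) = 2.1269; S(4,1) = 1.4729; S(4,2) = 1.0200; S(4,3) = 0.7064; S(4,4) = 0.4892
Terminal payoffs V(N, i) = max(K - S_T, 0):
  V(4,0) = 0.000000; V(4,1) = 0.000000; V(4,2) = 0.000000; V(4,3) = 0.273633; V(4,4) = 0.490830
Backward induction: V(k, i) = exp(-r*dt) * [p * V(k+1, i) + (1-p) * V(k+1, i+1)]; then take max(V_cont, immediate exercise) for American.
  V(3,0) = exp(-r*dt) * [p*0.000000 + (1-p)*0.000000] = 0.000000; exercise = 0.000000; V(3,0) = max -> 0.000000
  V(3,1) = exp(-r*dt) * [p*0.000000 + (1-p)*0.000000] = 0.000000; exercise = 0.000000; V(3,1) = max -> 0.000000
  V(3,2) = exp(-r*dt) * [p*0.000000 + (1-p)*0.273633] = 0.144025; exercise = 0.131181; V(3,2) = max -> 0.144025
  V(3,3) = exp(-r*dt) * [p*0.273633 + (1-p)*0.490830] = 0.386316; exercise = 0.392179; V(3,3) = max -> 0.392179
  V(2,0) = exp(-r*dt) * [p*0.000000 + (1-p)*0.000000] = 0.000000; exercise = 0.000000; V(2,0) = max -> 0.000000
  V(2,1) = exp(-r*dt) * [p*0.000000 + (1-p)*0.144025] = 0.075807; exercise = 0.000000; V(2,1) = max -> 0.075807
  V(2,2) = exp(-r*dt) * [p*0.144025 + (1-p)*0.392179] = 0.273778; exercise = 0.273633; V(2,2) = max -> 0.273778
  V(1,0) = exp(-r*dt) * [p*0.000000 + (1-p)*0.075807] = 0.039901; exercise = 0.000000; V(1,0) = max -> 0.039901
  V(1,1) = exp(-r*dt) * [p*0.075807 + (1-p)*0.273778] = 0.179554; exercise = 0.131181; V(1,1) = max -> 0.179554
  V(0,0) = exp(-r*dt) * [p*0.039901 + (1-p)*0.179554] = 0.113168; exercise = 0.000000; V(0,0) = max -> 0.113168


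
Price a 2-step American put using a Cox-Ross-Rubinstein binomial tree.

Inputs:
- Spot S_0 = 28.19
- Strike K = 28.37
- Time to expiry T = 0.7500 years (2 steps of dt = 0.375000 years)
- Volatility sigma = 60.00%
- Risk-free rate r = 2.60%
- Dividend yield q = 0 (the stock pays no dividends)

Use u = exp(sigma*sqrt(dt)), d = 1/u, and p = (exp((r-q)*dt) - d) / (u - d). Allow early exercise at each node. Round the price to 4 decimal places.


Answer: Price = V(0,0) = 5.1058

Derivation:
dt = T/N = 0.375000
u = exp(sigma*sqrt(dt)) = 1.444009; d = 1/u = 0.692516
p = (exp((r-q)*dt) - d) / (u - d) = 0.422201
Discount per step: exp(-r*dt) = 0.990297
Stock lattice S(k, i) with i counting down-moves:
  k=0: S(0,0) = 28.1900
  k=1: S(1,0) = 40.7066; S(1,1) = 19.5220
  k=2: S(2,0) = 58.7807; S(2,1) = 28.1900; S(2,2) = 13.5193
Terminal payoffs V(N, i) = max(K - S_T, 0):
  V(2,0) = 0.000000; V(2,1) = 0.180000; V(2,2) = 14.850672
Backward induction: V(k, i) = exp(-r*dt) * [p * V(k+1, i) + (1-p) * V(k+1, i+1)]; then take max(V_cont, immediate exercise) for American.
  V(1,0) = exp(-r*dt) * [p*0.000000 + (1-p)*0.180000] = 0.102995; exercise = 0.000000; V(1,0) = max -> 0.102995
  V(1,1) = exp(-r*dt) * [p*0.180000 + (1-p)*14.850672] = 8.572701; exercise = 8.847965; V(1,1) = max -> 8.847965
  V(0,0) = exp(-r*dt) * [p*0.102995 + (1-p)*8.847965] = 5.105801; exercise = 0.180000; V(0,0) = max -> 5.105801


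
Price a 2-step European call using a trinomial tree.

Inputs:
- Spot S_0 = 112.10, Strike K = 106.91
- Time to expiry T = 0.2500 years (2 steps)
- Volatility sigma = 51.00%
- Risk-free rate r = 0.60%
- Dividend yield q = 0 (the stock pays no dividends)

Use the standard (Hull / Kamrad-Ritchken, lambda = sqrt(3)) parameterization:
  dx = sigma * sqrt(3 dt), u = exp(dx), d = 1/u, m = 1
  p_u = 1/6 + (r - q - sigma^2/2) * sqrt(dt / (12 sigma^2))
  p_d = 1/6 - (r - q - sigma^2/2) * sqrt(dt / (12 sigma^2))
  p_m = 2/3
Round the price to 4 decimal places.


Answer: Price = V(0,0) = 13.3827

Derivation:
dt = T/N = 0.125000; dx = sigma*sqrt(3*dt) = 0.312310
u = exp(dx) = 1.366578; d = 1/u = 0.731755
p_u = 0.141842, p_m = 0.666667, p_d = 0.191492
Discount per step: exp(-r*dt) = 0.999250
Stock lattice S(k, j) with j the centered position index:
  k=0: S(0,+0) = 112.1000
  k=1: S(1,-1) = 82.0297; S(1,+0) = 112.1000; S(1,+1) = 153.1934
  k=2: S(2,-2) = 60.0256; S(2,-1) = 82.0297; S(2,+0) = 112.1000; S(2,+1) = 153.1934; S(2,+2) = 209.3508
Terminal payoffs V(N, j) = max(S_T - K, 0):
  V(2,-2) = 0.000000; V(2,-1) = 0.000000; V(2,+0) = 5.190000; V(2,+1) = 46.283415; V(2,+2) = 102.440779
Backward induction: V(k, j) = exp(-r*dt) * [p_u * V(k+1, j+1) + p_m * V(k+1, j) + p_d * V(k+1, j-1)]
  V(1,-1) = exp(-r*dt) * [p_u*5.190000 + p_m*0.000000 + p_d*0.000000] = 0.735606
  V(1,+0) = exp(-r*dt) * [p_u*46.283415 + p_m*5.190000 + p_d*0.000000] = 10.017396
  V(1,+1) = exp(-r*dt) * [p_u*102.440779 + p_m*46.283415 + p_d*5.190000] = 46.345041
  V(0,+0) = exp(-r*dt) * [p_u*46.345041 + p_m*10.017396 + p_d*0.735606] = 13.382739


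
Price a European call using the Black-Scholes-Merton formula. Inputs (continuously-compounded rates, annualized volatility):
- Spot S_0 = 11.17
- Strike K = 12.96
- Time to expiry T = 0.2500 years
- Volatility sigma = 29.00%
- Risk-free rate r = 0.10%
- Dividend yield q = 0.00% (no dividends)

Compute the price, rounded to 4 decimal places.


d1 = (ln(S/K) + (r - q + 0.5*sigma^2) * T) / (sigma * sqrt(T)) = -0.95085226
d2 = d1 - sigma * sqrt(T) = -1.09585226
exp(-rT) = 0.99975003; exp(-qT) = 1.00000000
C = S_0 * exp(-qT) * N(d1) - K * exp(-rT) * N(d2)
N(d1) = 0.17083969; N(d2) = 0.13657172
C = 11.1700 * 1.00000000 * 0.17083969 - 12.9600 * 0.99975003 * 0.13657172 = 0.1388

Answer: Price = 0.1388


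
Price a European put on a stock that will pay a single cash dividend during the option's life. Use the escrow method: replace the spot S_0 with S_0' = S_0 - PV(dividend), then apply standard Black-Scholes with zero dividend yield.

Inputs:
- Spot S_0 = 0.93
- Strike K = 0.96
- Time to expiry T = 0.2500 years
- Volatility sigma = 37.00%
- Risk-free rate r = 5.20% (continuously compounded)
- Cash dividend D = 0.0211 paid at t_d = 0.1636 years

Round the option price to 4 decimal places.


Answer: Price = 0.0894

Derivation:
PV(D) = D * exp(-r * t_d) = 0.0211 * 0.99152888 = 0.02092126
S_0' = S_0 - PV(D) = 0.9300 - 0.02092126 = 0.90907874
d1 = (ln(S_0'/K) + (r + sigma^2/2)*T) / (sigma*sqrt(T)) = -0.13183281
d2 = d1 - sigma*sqrt(T) = -0.31683281
exp(-rT) = 0.98708414
N(-d1) = 0.55244173; N(-d2) = 0.62431477
P = K * exp(-rT) * N(-d2) - S_0' * N(-d1) = 0.9600 * 0.98708414 * 0.62431477 - 0.90907874 * 0.55244173 = 0.0894


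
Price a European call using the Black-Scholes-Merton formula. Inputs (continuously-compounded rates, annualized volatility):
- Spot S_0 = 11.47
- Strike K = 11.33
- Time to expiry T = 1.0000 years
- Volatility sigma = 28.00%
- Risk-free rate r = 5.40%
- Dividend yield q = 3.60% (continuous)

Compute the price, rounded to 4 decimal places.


d1 = (ln(S/K) + (r - q + 0.5*sigma^2) * T) / (sigma * sqrt(T)) = 0.24814591
d2 = d1 - sigma * sqrt(T) = -0.03185409
exp(-rT) = 0.94743211; exp(-qT) = 0.96464029
C = S_0 * exp(-qT) * N(d1) - K * exp(-rT) * N(d2)
N(d1) = 0.59798924; N(d2) = 0.48729421
C = 11.4700 * 0.96464029 * 0.59798924 - 11.3300 * 0.94743211 * 0.48729421 = 1.3856

Answer: Price = 1.3856


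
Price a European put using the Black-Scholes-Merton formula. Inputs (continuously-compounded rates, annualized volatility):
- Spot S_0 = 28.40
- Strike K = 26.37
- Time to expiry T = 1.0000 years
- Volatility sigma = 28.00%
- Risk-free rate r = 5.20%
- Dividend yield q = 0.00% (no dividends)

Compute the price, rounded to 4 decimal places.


Answer: Price = 1.5861

Derivation:
d1 = (ln(S/K) + (r - q + 0.5*sigma^2) * T) / (sigma * sqrt(T)) = 0.59057909
d2 = d1 - sigma * sqrt(T) = 0.31057909
exp(-rT) = 0.94932887; exp(-qT) = 1.00000000
P = K * exp(-rT) * N(-d2) - S_0 * exp(-qT) * N(-d1)
N(-d1) = 0.27740124; N(-d2) = 0.37806031
P = 26.3700 * 0.94932887 * 0.37806031 - 28.4000 * 1.00000000 * 0.27740124 = 1.5861


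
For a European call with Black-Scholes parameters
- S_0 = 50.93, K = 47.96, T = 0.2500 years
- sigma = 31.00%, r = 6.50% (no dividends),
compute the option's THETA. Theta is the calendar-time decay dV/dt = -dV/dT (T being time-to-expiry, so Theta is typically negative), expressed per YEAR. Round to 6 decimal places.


d1 = 0.5699826499; d2 = 0.4149826499
phi(d1) = 0.3391276670; exp(-qT) = 1.0000000000; exp(-rT) = 0.9838813190
Theta = -S*exp(-qT)*phi(d1)*sigma/(2*sqrt(T)) - r*K*exp(-rT)*N(d2) + q*S*exp(-qT)*N(d1)
N(d1) = 0.7156552671; N(d2) = 0.6609226978; sqrt(T) = 0.5000000000
Term 1 = -50.9300 * 1.0000000000 * 0.3391276670 * 0.3100 / (2 * 0.5000000000) = -5.3542493449
Term 2 = -0.0650 * 47.9600 * 0.9838813190 * 0.6609226978 = -2.0271501258
Term 3 = 0 (no dividend yield, q = 0)
Theta = -5.3542493449 + (-2.0271501258) + (0.0000000000) = -7.381399

Answer: Theta = -7.381399


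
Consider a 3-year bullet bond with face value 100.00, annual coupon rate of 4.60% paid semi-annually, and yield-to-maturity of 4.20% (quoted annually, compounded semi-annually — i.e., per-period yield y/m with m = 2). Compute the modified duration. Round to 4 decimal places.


Coupon per period c = face * coupon_rate / m = 2.300000
Periods per year m = 2; per-period yield y/m = 0.021000
Number of cashflows N = 6
Cashflows (t years, CF_t, discount factor 1/(1+y/m)^(m*t), PV):
  t = 0.5000: CF_t = 2.300000, DF = 0.979432, PV = 2.252693
  t = 1.0000: CF_t = 2.300000, DF = 0.959287, PV = 2.206360
  t = 1.5000: CF_t = 2.300000, DF = 0.939556, PV = 2.160979
  t = 2.0000: CF_t = 2.300000, DF = 0.920231, PV = 2.116532
  t = 2.5000: CF_t = 2.300000, DF = 0.901304, PV = 2.072999
  t = 3.0000: CF_t = 102.300000, DF = 0.882766, PV = 90.306951
Price P = sum_t PV_t = 101.116515
First compute Macaulay numerator sum_t t * PV_t:
  t * PV_t at t = 0.5000: 1.126347
  t * PV_t at t = 1.0000: 2.206360
  t * PV_t at t = 1.5000: 3.241469
  t * PV_t at t = 2.0000: 4.233064
  t * PV_t at t = 2.5000: 5.182498
  t * PV_t at t = 3.0000: 270.920854
Macaulay duration D = 286.910592 / 101.116515 = 2.837426
Modified duration = D / (1 + y/m) = 2.837426 / (1 + 0.021000) = 2.779065

Answer: Modified duration = 2.7791


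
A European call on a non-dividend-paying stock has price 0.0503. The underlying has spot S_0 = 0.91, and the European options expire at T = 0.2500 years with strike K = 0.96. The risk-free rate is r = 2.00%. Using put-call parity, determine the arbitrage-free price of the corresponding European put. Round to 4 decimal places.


Put-call parity: C - P = S_0 * exp(-qT) - K * exp(-rT).
S_0 * exp(-qT) = 0.9100 * 1.00000000 = 0.91000000
K * exp(-rT) = 0.9600 * 0.99501248 = 0.95521198
P = C - S*exp(-qT) + K*exp(-rT)
P = 0.0503 - 0.91000000 + 0.95521198 = 0.0955

Answer: Put price = 0.0955


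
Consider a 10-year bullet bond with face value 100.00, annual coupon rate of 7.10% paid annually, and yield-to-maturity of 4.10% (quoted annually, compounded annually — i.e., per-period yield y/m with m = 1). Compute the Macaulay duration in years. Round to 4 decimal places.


Coupon per period c = face * coupon_rate / m = 7.100000
Periods per year m = 1; per-period yield y/m = 0.041000
Number of cashflows N = 10
Cashflows (t years, CF_t, discount factor 1/(1+y/m)^(m*t), PV):
  t = 1.0000: CF_t = 7.100000, DF = 0.960615, PV = 6.820365
  t = 2.0000: CF_t = 7.100000, DF = 0.922781, PV = 6.551744
  t = 3.0000: CF_t = 7.100000, DF = 0.886437, PV = 6.293702
  t = 4.0000: CF_t = 7.100000, DF = 0.851524, PV = 6.045823
  t = 5.0000: CF_t = 7.100000, DF = 0.817987, PV = 5.807707
  t = 6.0000: CF_t = 7.100000, DF = 0.785770, PV = 5.578969
  t = 7.0000: CF_t = 7.100000, DF = 0.754823, PV = 5.359240
  t = 8.0000: CF_t = 7.100000, DF = 0.725094, PV = 5.148166
  t = 9.0000: CF_t = 7.100000, DF = 0.696536, PV = 4.945404
  t = 10.0000: CF_t = 107.100000, DF = 0.669103, PV = 71.660886
Price P = sum_t PV_t = 124.212006
Macaulay numerator sum_t t * PV_t:
  t * PV_t at t = 1.0000: 6.820365
  t * PV_t at t = 2.0000: 13.103487
  t * PV_t at t = 3.0000: 18.881105
  t * PV_t at t = 4.0000: 24.183292
  t * PV_t at t = 5.0000: 29.038535
  t * PV_t at t = 6.0000: 33.473816
  t * PV_t at t = 7.0000: 37.514683
  t * PV_t at t = 8.0000: 41.185325
  t * PV_t at t = 9.0000: 44.508637
  t * PV_t at t = 10.0000: 716.608864
Macaulay duration D = (sum_t t * PV_t) / P = 965.318110 / 124.212006 = 7.771536

Answer: Macaulay duration = 7.7715 years


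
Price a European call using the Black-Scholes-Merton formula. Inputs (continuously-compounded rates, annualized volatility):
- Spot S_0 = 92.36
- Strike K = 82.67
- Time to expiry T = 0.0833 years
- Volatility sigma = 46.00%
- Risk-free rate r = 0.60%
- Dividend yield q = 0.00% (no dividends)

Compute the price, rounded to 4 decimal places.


Answer: Price = 11.0314

Derivation:
d1 = (ln(S/K) + (r - q + 0.5*sigma^2) * T) / (sigma * sqrt(T)) = 0.90499039
d2 = d1 - sigma * sqrt(T) = 0.77222639
exp(-rT) = 0.99950032; exp(-qT) = 1.00000000
C = S_0 * exp(-qT) * N(d1) - K * exp(-rT) * N(d2)
N(d1) = 0.81726476; N(d2) = 0.78000982
C = 92.3600 * 1.00000000 * 0.81726476 - 82.6700 * 0.99950032 * 0.78000982 = 11.0314


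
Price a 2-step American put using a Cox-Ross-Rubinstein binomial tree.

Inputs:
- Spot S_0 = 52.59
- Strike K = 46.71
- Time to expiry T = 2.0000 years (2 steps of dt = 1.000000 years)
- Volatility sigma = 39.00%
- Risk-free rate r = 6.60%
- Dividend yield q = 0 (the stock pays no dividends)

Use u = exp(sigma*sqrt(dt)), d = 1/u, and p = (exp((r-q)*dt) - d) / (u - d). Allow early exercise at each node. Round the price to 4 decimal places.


dt = T/N = 1.000000
u = exp(sigma*sqrt(dt)) = 1.476981; d = 1/u = 0.677057
p = (exp((r-q)*dt) - d) / (u - d) = 0.489009
Discount per step: exp(-r*dt) = 0.936131
Stock lattice S(k, i) with i counting down-moves:
  k=0: S(0,0) = 52.5900
  k=1: S(1,0) = 77.6744; S(1,1) = 35.6064
  k=2: S(2,0) = 114.7236; S(2,1) = 52.5900; S(2,2) = 24.1076
Terminal payoffs V(N, i) = max(K - S_T, 0):
  V(2,0) = 0.000000; V(2,1) = 0.000000; V(2,2) = 22.602428
Backward induction: V(k, i) = exp(-r*dt) * [p * V(k+1, i) + (1-p) * V(k+1, i+1)]; then take max(V_cont, immediate exercise) for American.
  V(1,0) = exp(-r*dt) * [p*0.000000 + (1-p)*0.000000] = 0.000000; exercise = 0.000000; V(1,0) = max -> 0.000000
  V(1,1) = exp(-r*dt) * [p*0.000000 + (1-p)*22.602428] = 10.811976; exercise = 11.103579; V(1,1) = max -> 11.103579
  V(0,0) = exp(-r*dt) * [p*0.000000 + (1-p)*11.103579] = 5.311448; exercise = 0.000000; V(0,0) = max -> 5.311448

Answer: Price = V(0,0) = 5.3114


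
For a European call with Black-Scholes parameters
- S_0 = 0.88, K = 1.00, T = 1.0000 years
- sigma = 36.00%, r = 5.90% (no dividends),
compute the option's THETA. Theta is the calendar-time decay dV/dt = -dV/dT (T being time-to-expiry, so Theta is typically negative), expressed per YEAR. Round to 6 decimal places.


d1 = -0.0112038097; d2 = -0.3712038097
phi(d1) = 0.3989172425; exp(-qT) = 1.0000000000; exp(-rT) = 0.9427067692
Theta = -S*exp(-qT)*phi(d1)*sigma/(2*sqrt(T)) - r*K*exp(-rT)*N(d2) + q*S*exp(-qT)*N(d1)
N(d1) = 0.4955304201; N(d2) = 0.3552428679; sqrt(T) = 1.0000000000
Term 1 = -0.8800 * 1.0000000000 * 0.3989172425 * 0.3600 / (2 * 1.0000000000) = -0.0631884912
Term 2 = -0.0590 * 1.0000 * 0.9427067692 * 0.3552428679 = -0.0197585015
Term 3 = 0 (no dividend yield, q = 0)
Theta = -0.0631884912 + (-0.0197585015) + (0.0000000000) = -0.082947

Answer: Theta = -0.082947


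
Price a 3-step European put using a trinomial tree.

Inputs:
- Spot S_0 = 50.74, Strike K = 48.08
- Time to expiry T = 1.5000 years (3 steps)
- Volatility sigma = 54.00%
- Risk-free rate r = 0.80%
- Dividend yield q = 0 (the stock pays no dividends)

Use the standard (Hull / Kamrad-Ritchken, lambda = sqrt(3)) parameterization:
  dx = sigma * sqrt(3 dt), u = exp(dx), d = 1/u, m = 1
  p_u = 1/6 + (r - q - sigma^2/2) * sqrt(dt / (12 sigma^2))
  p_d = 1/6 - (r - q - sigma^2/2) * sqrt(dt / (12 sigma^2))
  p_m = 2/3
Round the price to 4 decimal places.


dt = T/N = 0.500000; dx = sigma*sqrt(3*dt) = 0.661362
u = exp(dx) = 1.937430; d = 1/u = 0.516148
p_u = 0.114577, p_m = 0.666667, p_d = 0.218756
Discount per step: exp(-r*dt) = 0.996008
Stock lattice S(k, j) with j the centered position index:
  k=0: S(0,+0) = 50.7400
  k=1: S(1,-1) = 26.1893; S(1,+0) = 50.7400; S(1,+1) = 98.3052
  k=2: S(2,-2) = 13.5176; S(2,-1) = 26.1893; S(2,+0) = 50.7400; S(2,+1) = 98.3052; S(2,+2) = 190.4594
  k=3: S(3,-3) = 6.9771; S(3,-2) = 13.5176; S(3,-1) = 26.1893; S(3,+0) = 50.7400; S(3,+1) = 98.3052; S(3,+2) = 190.4594; S(3,+3) = 369.0017
Terminal payoffs V(N, j) = max(K - S_T, 0):
  V(3,-3) = 41.102938; V(3,-2) = 34.562433; V(3,-1) = 21.890664; V(3,+0) = 0.000000; V(3,+1) = 0.000000; V(3,+2) = 0.000000; V(3,+3) = 0.000000
Backward induction: V(k, j) = exp(-r*dt) * [p_u * V(k+1, j+1) + p_m * V(k+1, j) + p_d * V(k+1, j-1)]
  V(2,-2) = exp(-r*dt) * [p_u*21.890664 + p_m*34.562433 + p_d*41.102938] = 34.403423
  V(2,-1) = exp(-r*dt) * [p_u*0.000000 + p_m*21.890664 + p_d*34.562433] = 22.066079
  V(2,+0) = exp(-r*dt) * [p_u*0.000000 + p_m*0.000000 + p_d*21.890664] = 4.769600
  V(2,+1) = exp(-r*dt) * [p_u*0.000000 + p_m*0.000000 + p_d*0.000000] = 0.000000
  V(2,+2) = exp(-r*dt) * [p_u*0.000000 + p_m*0.000000 + p_d*0.000000] = 0.000000
  V(1,-1) = exp(-r*dt) * [p_u*4.769600 + p_m*22.066079 + p_d*34.403423] = 22.692215
  V(1,+0) = exp(-r*dt) * [p_u*0.000000 + p_m*4.769600 + p_d*22.066079] = 7.974860
  V(1,+1) = exp(-r*dt) * [p_u*0.000000 + p_m*0.000000 + p_d*4.769600] = 1.039214
  V(0,+0) = exp(-r*dt) * [p_u*1.039214 + p_m*7.974860 + p_d*22.692215] = 10.358189

Answer: Price = V(0,0) = 10.3582


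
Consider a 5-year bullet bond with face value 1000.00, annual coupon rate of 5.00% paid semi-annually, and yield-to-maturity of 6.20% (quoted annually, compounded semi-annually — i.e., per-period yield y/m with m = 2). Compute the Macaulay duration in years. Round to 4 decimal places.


Answer: Macaulay duration = 4.4689 years

Derivation:
Coupon per period c = face * coupon_rate / m = 25.000000
Periods per year m = 2; per-period yield y/m = 0.031000
Number of cashflows N = 10
Cashflows (t years, CF_t, discount factor 1/(1+y/m)^(m*t), PV):
  t = 0.5000: CF_t = 25.000000, DF = 0.969932, PV = 24.248303
  t = 1.0000: CF_t = 25.000000, DF = 0.940768, PV = 23.519207
  t = 1.5000: CF_t = 25.000000, DF = 0.912481, PV = 22.812034
  t = 2.0000: CF_t = 25.000000, DF = 0.885045, PV = 22.126124
  t = 2.5000: CF_t = 25.000000, DF = 0.858434, PV = 21.460838
  t = 3.0000: CF_t = 25.000000, DF = 0.832622, PV = 20.815556
  t = 3.5000: CF_t = 25.000000, DF = 0.807587, PV = 20.189676
  t = 4.0000: CF_t = 25.000000, DF = 0.783305, PV = 19.582615
  t = 4.5000: CF_t = 25.000000, DF = 0.759752, PV = 18.993807
  t = 5.0000: CF_t = 1025.000000, DF = 0.736908, PV = 755.330832
Price P = sum_t PV_t = 949.078993
Macaulay numerator sum_t t * PV_t:
  t * PV_t at t = 0.5000: 12.124151
  t * PV_t at t = 1.0000: 23.519207
  t * PV_t at t = 1.5000: 34.218051
  t * PV_t at t = 2.0000: 44.252249
  t * PV_t at t = 2.5000: 53.652096
  t * PV_t at t = 3.0000: 62.446668
  t * PV_t at t = 3.5000: 70.663866
  t * PV_t at t = 4.0000: 78.330460
  t * PV_t at t = 4.5000: 85.472132
  t * PV_t at t = 5.0000: 3776.654160
Macaulay duration D = (sum_t t * PV_t) / P = 4241.333040 / 949.078993 = 4.468894


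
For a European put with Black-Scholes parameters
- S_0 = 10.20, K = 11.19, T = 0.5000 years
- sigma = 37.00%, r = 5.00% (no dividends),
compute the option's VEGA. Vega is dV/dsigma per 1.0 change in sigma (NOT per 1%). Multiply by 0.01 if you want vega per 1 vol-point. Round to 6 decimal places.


d1 = -0.1276912614; d2 = -0.3893207705
phi(d1) = 0.3957031135; exp(-qT) = 1.0000000000; exp(-rT) = 0.9753099120
Vega = S * exp(-qT) * phi(d1) * sqrt(T) = 10.2000 * 1.0000000000 * 0.3957031135 * 0.7071067812 = 2.854004

Answer: Vega = 2.854004


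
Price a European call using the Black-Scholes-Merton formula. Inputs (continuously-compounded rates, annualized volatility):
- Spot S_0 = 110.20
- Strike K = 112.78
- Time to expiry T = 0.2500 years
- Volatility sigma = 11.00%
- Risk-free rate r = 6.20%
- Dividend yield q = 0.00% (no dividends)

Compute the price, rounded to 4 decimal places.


Answer: Price = 2.0276

Derivation:
d1 = (ln(S/K) + (r - q + 0.5*sigma^2) * T) / (sigma * sqrt(T)) = -0.11144767
d2 = d1 - sigma * sqrt(T) = -0.16644767
exp(-rT) = 0.98461951; exp(-qT) = 1.00000000
C = S_0 * exp(-qT) * N(d1) - K * exp(-rT) * N(d2)
N(d1) = 0.45563068; N(d2) = 0.43390233
C = 110.2000 * 1.00000000 * 0.45563068 - 112.7800 * 0.98461951 * 0.43390233 = 2.0276


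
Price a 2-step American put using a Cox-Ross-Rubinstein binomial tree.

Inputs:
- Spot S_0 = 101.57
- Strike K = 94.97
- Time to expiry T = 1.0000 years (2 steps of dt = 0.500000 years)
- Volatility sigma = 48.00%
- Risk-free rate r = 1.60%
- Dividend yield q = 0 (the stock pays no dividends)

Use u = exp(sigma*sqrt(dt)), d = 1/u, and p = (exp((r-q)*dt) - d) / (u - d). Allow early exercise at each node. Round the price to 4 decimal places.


dt = T/N = 0.500000
u = exp(sigma*sqrt(dt)) = 1.404121; d = 1/u = 0.712189
p = (exp((r-q)*dt) - d) / (u - d) = 0.427561
Discount per step: exp(-r*dt) = 0.992032
Stock lattice S(k, i) with i counting down-moves:
  k=0: S(0,0) = 101.5700
  k=1: S(1,0) = 142.6165; S(1,1) = 72.3371
  k=2: S(2,0) = 200.2508; S(2,1) = 101.5700; S(2,2) = 51.5177
Terminal payoffs V(N, i) = max(K - S_T, 0):
  V(2,0) = 0.000000; V(2,1) = 0.000000; V(2,2) = 43.452286
Backward induction: V(k, i) = exp(-r*dt) * [p * V(k+1, i) + (1-p) * V(k+1, i+1)]; then take max(V_cont, immediate exercise) for American.
  V(1,0) = exp(-r*dt) * [p*0.000000 + (1-p)*0.000000] = 0.000000; exercise = 0.000000; V(1,0) = max -> 0.000000
  V(1,1) = exp(-r*dt) * [p*0.000000 + (1-p)*43.452286] = 24.675599; exercise = 22.632913; V(1,1) = max -> 24.675599
  V(0,0) = exp(-r*dt) * [p*0.000000 + (1-p)*24.675599] = 14.012731; exercise = 0.000000; V(0,0) = max -> 14.012731

Answer: Price = V(0,0) = 14.0127


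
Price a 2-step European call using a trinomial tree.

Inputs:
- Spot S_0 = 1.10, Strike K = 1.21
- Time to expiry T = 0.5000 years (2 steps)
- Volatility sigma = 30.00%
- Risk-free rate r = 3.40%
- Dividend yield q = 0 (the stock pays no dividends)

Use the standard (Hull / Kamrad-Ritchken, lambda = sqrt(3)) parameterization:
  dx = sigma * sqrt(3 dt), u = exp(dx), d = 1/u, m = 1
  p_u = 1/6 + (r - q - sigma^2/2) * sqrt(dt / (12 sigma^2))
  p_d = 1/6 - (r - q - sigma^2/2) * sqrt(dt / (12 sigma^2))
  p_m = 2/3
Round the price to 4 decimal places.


dt = T/N = 0.250000; dx = sigma*sqrt(3*dt) = 0.259808
u = exp(dx) = 1.296681; d = 1/u = 0.771200
p_u = 0.161374, p_m = 0.666667, p_d = 0.171959
Discount per step: exp(-r*dt) = 0.991536
Stock lattice S(k, j) with j the centered position index:
  k=0: S(0,+0) = 1.1000
  k=1: S(1,-1) = 0.8483; S(1,+0) = 1.1000; S(1,+1) = 1.4263
  k=2: S(2,-2) = 0.6542; S(2,-1) = 0.8483; S(2,+0) = 1.1000; S(2,+1) = 1.4263; S(2,+2) = 1.8495
Terminal payoffs V(N, j) = max(S_T - K, 0):
  V(2,-2) = 0.000000; V(2,-1) = 0.000000; V(2,+0) = 0.000000; V(2,+1) = 0.216349; V(2,+2) = 0.639519
Backward induction: V(k, j) = exp(-r*dt) * [p_u * V(k+1, j+1) + p_m * V(k+1, j) + p_d * V(k+1, j-1)]
  V(1,-1) = exp(-r*dt) * [p_u*0.000000 + p_m*0.000000 + p_d*0.000000] = 0.000000
  V(1,+0) = exp(-r*dt) * [p_u*0.216349 + p_m*0.000000 + p_d*0.000000] = 0.034618
  V(1,+1) = exp(-r*dt) * [p_u*0.639519 + p_m*0.216349 + p_d*0.000000] = 0.245340
  V(0,+0) = exp(-r*dt) * [p_u*0.245340 + p_m*0.034618 + p_d*0.000000] = 0.062140

Answer: Price = V(0,0) = 0.0621


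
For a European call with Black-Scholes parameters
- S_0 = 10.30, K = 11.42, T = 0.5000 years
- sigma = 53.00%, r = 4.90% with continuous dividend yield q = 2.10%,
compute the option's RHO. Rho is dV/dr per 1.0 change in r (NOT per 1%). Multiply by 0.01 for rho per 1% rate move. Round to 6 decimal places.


d1 = -0.0506910416; d2 = -0.4254576356
phi(d1) = 0.3984300521; exp(-qT) = 0.9895549326; exp(-rT) = 0.9757976889
N(d2) = 0.3352515491
Rho = K*T*exp(-rT)*N(d2) = 11.4200 * 0.5000 * 0.9757976889 * 0.3352515491 = 1.867956

Answer: Rho = 1.867956


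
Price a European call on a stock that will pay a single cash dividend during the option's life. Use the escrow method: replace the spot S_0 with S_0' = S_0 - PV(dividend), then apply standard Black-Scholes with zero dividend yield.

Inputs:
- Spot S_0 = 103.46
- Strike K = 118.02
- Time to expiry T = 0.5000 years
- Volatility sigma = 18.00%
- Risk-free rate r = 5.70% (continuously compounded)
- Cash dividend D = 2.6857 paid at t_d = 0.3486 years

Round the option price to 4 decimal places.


PV(D) = D * exp(-r * t_d) = 2.6857 * 0.98032591 = 2.63286130
S_0' = S_0 - PV(D) = 103.4600 - 2.63286130 = 100.82713870
d1 = (ln(S_0'/K) + (r + sigma^2/2)*T) / (sigma*sqrt(T)) = -0.94946016
d2 = d1 - sigma*sqrt(T) = -1.07673938
exp(-rT) = 0.97190229
N(d1) = 0.17119331; N(d2) = 0.14079836
C = S_0' * N(d1) - K * exp(-rT) * N(d2) = 100.82713870 * 0.17119331 - 118.0200 * 0.97190229 * 0.14079836 = 1.1108

Answer: Price = 1.1108


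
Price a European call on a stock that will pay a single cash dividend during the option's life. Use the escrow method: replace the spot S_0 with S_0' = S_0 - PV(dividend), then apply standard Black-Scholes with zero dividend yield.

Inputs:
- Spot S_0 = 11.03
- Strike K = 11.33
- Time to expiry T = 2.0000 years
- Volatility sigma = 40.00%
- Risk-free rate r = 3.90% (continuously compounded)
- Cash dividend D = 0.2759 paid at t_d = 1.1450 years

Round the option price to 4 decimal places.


Answer: Price = 2.5115

Derivation:
PV(D) = D * exp(-r * t_d) = 0.2759 * 0.95632736 = 0.26385072
S_0' = S_0 - PV(D) = 11.0300 - 0.26385072 = 10.76614928
d1 = (ln(S_0'/K) + (r + sigma^2/2)*T) / (sigma*sqrt(T)) = 0.33048900
d2 = d1 - sigma*sqrt(T) = -0.23519642
exp(-rT) = 0.92496443
N(d1) = 0.62948475; N(d2) = 0.40702814
C = S_0' * N(d1) - K * exp(-rT) * N(d2) = 10.76614928 * 0.62948475 - 11.3300 * 0.92496443 * 0.40702814 = 2.5115


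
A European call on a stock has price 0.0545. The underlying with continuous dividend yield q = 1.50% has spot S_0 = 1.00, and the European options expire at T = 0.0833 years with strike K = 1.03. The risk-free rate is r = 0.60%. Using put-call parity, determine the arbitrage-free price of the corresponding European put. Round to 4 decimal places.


Answer: Put price = 0.0852

Derivation:
Put-call parity: C - P = S_0 * exp(-qT) - K * exp(-rT).
S_0 * exp(-qT) = 1.0000 * 0.99875128 = 0.99875128
K * exp(-rT) = 1.0300 * 0.99950032 = 1.02948533
P = C - S*exp(-qT) + K*exp(-rT)
P = 0.0545 - 0.99875128 + 1.02948533 = 0.0852


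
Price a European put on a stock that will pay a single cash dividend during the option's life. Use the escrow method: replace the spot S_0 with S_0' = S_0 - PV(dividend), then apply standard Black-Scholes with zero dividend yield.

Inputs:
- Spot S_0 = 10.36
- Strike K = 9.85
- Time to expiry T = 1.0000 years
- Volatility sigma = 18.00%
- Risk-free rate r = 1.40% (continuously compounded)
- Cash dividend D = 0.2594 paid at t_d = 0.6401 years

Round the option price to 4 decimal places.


Answer: Price = 0.5325

Derivation:
PV(D) = D * exp(-r * t_d) = 0.2594 * 0.99107863 = 0.25708580
S_0' = S_0 - PV(D) = 10.3600 - 0.25708580 = 10.10291420
d1 = (ln(S_0'/K) + (r + sigma^2/2)*T) / (sigma*sqrt(T)) = 0.30862479
d2 = d1 - sigma*sqrt(T) = 0.12862479
exp(-rT) = 0.98609754
N(-d1) = 0.37880348; N(-d2) = 0.44882728
P = K * exp(-rT) * N(-d2) - S_0' * N(-d1) = 9.8500 * 0.98609754 * 0.44882728 - 10.10291420 * 0.37880348 = 0.5325


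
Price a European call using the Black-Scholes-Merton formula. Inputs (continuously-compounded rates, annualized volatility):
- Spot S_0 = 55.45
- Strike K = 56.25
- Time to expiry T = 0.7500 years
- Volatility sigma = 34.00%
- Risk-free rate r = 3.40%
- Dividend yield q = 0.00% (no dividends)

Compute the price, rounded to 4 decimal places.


d1 = (ln(S/K) + (r - q + 0.5*sigma^2) * T) / (sigma * sqrt(T)) = 0.18517889
d2 = d1 - sigma * sqrt(T) = -0.10926974
exp(-rT) = 0.97482238; exp(-qT) = 1.00000000
C = S_0 * exp(-qT) * N(d1) - K * exp(-rT) * N(d2)
N(d1) = 0.57345564; N(d2) = 0.45649427
C = 55.4500 * 1.00000000 * 0.57345564 - 56.2500 * 0.97482238 * 0.45649427 = 6.7668

Answer: Price = 6.7668


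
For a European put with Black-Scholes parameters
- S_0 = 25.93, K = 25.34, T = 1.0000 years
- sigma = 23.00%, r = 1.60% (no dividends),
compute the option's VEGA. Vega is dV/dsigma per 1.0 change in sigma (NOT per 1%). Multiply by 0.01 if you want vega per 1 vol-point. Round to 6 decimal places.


Answer: Vega = 9.933899

Derivation:
d1 = 0.2846366289; d2 = 0.0546366289
phi(d1) = 0.3831044780; exp(-qT) = 1.0000000000; exp(-rT) = 0.9841273201
Vega = S * exp(-qT) * phi(d1) * sqrt(T) = 25.9300 * 1.0000000000 * 0.3831044780 * 1.0000000000 = 9.933899


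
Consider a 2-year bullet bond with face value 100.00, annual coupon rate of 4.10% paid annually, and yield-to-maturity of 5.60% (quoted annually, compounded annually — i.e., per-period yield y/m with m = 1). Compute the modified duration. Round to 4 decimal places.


Answer: Modified duration = 1.8561

Derivation:
Coupon per period c = face * coupon_rate / m = 4.100000
Periods per year m = 1; per-period yield y/m = 0.056000
Number of cashflows N = 2
Cashflows (t years, CF_t, discount factor 1/(1+y/m)^(m*t), PV):
  t = 1.0000: CF_t = 4.100000, DF = 0.946970, PV = 3.882576
  t = 2.0000: CF_t = 104.100000, DF = 0.896752, PV = 93.351842
Price P = sum_t PV_t = 97.234418
First compute Macaulay numerator sum_t t * PV_t:
  t * PV_t at t = 1.0000: 3.882576
  t * PV_t at t = 2.0000: 186.703685
Macaulay duration D = 190.586260 / 97.234418 = 1.960070
Modified duration = D / (1 + y/m) = 1.960070 / (1 + 0.056000) = 1.856127


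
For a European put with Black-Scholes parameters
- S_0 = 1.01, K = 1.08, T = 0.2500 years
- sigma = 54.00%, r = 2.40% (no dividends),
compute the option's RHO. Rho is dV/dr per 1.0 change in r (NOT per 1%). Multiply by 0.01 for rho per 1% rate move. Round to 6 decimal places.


d1 = -0.0909655936; d2 = -0.3609655936
phi(d1) = 0.3972951185; exp(-qT) = 1.0000000000; exp(-rT) = 0.9940179641
N(-d2) = 0.6409374161
Rho = -K*T*exp(-rT)*N(-d2) = -1.0800 * 0.2500 * 0.9940179641 * 0.6409374161 = -0.172018

Answer: Rho = -0.172018


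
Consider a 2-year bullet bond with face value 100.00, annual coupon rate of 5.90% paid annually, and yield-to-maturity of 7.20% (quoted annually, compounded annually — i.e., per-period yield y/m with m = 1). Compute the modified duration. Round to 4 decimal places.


Answer: Modified duration = 1.8131

Derivation:
Coupon per period c = face * coupon_rate / m = 5.900000
Periods per year m = 1; per-period yield y/m = 0.072000
Number of cashflows N = 2
Cashflows (t years, CF_t, discount factor 1/(1+y/m)^(m*t), PV):
  t = 1.0000: CF_t = 5.900000, DF = 0.932836, PV = 5.503731
  t = 2.0000: CF_t = 105.900000, DF = 0.870183, PV = 92.152345
Price P = sum_t PV_t = 97.656076
First compute Macaulay numerator sum_t t * PV_t:
  t * PV_t at t = 1.0000: 5.503731
  t * PV_t at t = 2.0000: 184.304689
Macaulay duration D = 189.808421 / 97.656076 = 1.943642
Modified duration = D / (1 + y/m) = 1.943642 / (1 + 0.072000) = 1.813099


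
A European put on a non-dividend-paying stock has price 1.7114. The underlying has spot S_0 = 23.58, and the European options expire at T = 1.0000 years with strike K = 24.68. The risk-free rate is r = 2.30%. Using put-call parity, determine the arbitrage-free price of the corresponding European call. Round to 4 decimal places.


Put-call parity: C - P = S_0 * exp(-qT) - K * exp(-rT).
S_0 * exp(-qT) = 23.5800 * 1.00000000 = 23.58000000
K * exp(-rT) = 24.6800 * 0.97726248 = 24.11883810
C = P + S*exp(-qT) - K*exp(-rT)
C = 1.7114 + 23.58000000 - 24.11883810 = 1.1726

Answer: Call price = 1.1726


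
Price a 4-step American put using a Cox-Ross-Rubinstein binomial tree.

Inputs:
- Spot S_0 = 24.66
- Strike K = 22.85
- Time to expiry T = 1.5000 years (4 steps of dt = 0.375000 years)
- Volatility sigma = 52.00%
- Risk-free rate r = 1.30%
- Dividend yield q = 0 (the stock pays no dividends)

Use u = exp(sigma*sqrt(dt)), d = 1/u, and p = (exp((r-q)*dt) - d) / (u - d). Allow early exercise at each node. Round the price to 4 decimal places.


Answer: Price = V(0,0) = 4.7637

Derivation:
dt = T/N = 0.375000
u = exp(sigma*sqrt(dt)) = 1.374972; d = 1/u = 0.727287
p = (exp((r-q)*dt) - d) / (u - d) = 0.428603
Discount per step: exp(-r*dt) = 0.995137
Stock lattice S(k, i) with i counting down-moves:
  k=0: S(0,0) = 24.6600
  k=1: S(1,0) = 33.9068; S(1,1) = 17.9349
  k=2: S(2,0) = 46.6209; S(2,1) = 24.6600; S(2,2) = 13.0438
  k=3: S(3,0) = 64.1025; S(3,1) = 33.9068; S(3,2) = 17.9349; S(3,3) = 9.4866
  k=4: S(4,0) = 88.1392; S(4,1) = 46.6209; S(4,2) = 24.6600; S(4,3) = 13.0438; S(4,4) = 6.8995
Terminal payoffs V(N, i) = max(K - S_T, 0):
  V(4,0) = 0.000000; V(4,1) = 0.000000; V(4,2) = 0.000000; V(4,3) = 9.806171; V(4,4) = 15.950508
Backward induction: V(k, i) = exp(-r*dt) * [p * V(k+1, i) + (1-p) * V(k+1, i+1)]; then take max(V_cont, immediate exercise) for American.
  V(3,0) = exp(-r*dt) * [p*0.000000 + (1-p)*0.000000] = 0.000000; exercise = 0.000000; V(3,0) = max -> 0.000000
  V(3,1) = exp(-r*dt) * [p*0.000000 + (1-p)*0.000000] = 0.000000; exercise = 0.000000; V(3,1) = max -> 0.000000
  V(3,2) = exp(-r*dt) * [p*0.000000 + (1-p)*9.806171] = 5.575970; exercise = 4.915095; V(3,2) = max -> 5.575970
  V(3,3) = exp(-r*dt) * [p*9.806171 + (1-p)*15.950508] = 13.252266; exercise = 13.363388; V(3,3) = max -> 13.363388
  V(2,0) = exp(-r*dt) * [p*0.000000 + (1-p)*0.000000] = 0.000000; exercise = 0.000000; V(2,0) = max -> 0.000000
  V(2,1) = exp(-r*dt) * [p*0.000000 + (1-p)*5.575970] = 3.170600; exercise = 0.000000; V(2,1) = max -> 3.170600
  V(2,2) = exp(-r*dt) * [p*5.575970 + (1-p)*13.363388] = 9.976924; exercise = 9.806171; V(2,2) = max -> 9.976924
  V(1,0) = exp(-r*dt) * [p*0.000000 + (1-p)*3.170600] = 1.802862; exercise = 0.000000; V(1,0) = max -> 1.802862
  V(1,1) = exp(-r*dt) * [p*3.170600 + (1-p)*9.976924] = 7.025383; exercise = 4.915095; V(1,1) = max -> 7.025383
  V(0,0) = exp(-r*dt) * [p*1.802862 + (1-p)*7.025383] = 4.763716; exercise = 0.000000; V(0,0) = max -> 4.763716
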